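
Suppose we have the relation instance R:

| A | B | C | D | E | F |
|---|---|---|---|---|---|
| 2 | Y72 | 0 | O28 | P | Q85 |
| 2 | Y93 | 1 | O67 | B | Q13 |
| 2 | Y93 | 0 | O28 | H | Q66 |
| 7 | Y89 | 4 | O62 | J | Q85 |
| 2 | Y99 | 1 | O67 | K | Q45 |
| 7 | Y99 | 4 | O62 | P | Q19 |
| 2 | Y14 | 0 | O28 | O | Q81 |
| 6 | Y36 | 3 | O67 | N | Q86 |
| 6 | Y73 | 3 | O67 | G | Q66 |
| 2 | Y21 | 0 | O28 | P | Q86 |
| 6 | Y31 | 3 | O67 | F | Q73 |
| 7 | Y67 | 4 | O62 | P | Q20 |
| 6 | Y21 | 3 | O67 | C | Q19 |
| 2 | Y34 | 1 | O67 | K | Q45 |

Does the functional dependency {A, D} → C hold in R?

Yes

(A=2, D=O28): 4 rows → C = 0, 0, 0, 0 ✓
(A=2, D=O67): 3 rows → C = 1, 1, 1 ✓
(A=7, D=O62): 3 rows → C = 4, 4, 4 ✓
(A=6, D=O67): 4 rows → C = 3, 3, 3, 3 ✓
Every {A, D} value is associated with a single C value, so {A, D} → C holds.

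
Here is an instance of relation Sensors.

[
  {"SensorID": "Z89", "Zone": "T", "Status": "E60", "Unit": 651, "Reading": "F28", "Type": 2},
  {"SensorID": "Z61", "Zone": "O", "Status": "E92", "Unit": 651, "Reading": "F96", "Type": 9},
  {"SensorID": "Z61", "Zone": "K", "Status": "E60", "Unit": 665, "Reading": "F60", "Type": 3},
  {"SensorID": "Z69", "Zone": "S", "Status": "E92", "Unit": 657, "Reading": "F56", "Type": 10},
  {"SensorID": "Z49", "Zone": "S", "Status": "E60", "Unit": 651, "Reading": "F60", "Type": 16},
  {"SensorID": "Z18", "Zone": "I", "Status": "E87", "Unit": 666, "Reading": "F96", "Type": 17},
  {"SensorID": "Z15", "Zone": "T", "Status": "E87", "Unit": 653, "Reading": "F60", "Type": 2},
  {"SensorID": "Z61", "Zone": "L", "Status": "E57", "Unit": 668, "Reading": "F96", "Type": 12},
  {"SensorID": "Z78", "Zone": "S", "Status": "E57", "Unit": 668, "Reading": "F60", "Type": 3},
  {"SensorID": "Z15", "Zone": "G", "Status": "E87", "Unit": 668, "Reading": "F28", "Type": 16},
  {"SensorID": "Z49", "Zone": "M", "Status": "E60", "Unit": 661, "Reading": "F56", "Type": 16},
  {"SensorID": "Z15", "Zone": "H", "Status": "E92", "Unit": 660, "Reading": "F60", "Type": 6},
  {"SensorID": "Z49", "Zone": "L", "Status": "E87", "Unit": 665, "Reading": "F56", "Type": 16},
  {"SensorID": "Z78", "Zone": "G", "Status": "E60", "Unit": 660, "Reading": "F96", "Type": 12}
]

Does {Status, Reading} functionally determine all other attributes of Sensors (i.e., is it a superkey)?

Two distinct rows share (Status=E60, Reading=F60), so {Status, Reading} does not determine every attribute — not a superkey.

No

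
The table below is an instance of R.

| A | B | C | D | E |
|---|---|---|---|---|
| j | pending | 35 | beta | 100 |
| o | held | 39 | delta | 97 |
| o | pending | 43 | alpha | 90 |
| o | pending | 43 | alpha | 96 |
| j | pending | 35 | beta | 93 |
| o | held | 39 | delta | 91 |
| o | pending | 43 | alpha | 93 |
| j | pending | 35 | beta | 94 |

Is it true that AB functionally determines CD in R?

(A=j, B=pending): 3 rows → {C,D} = (35, beta), (35, beta), (35, beta) ✓
(A=o, B=held): 2 rows → {C,D} = (39, delta), (39, delta) ✓
(A=o, B=pending): 3 rows → {C,D} = (43, alpha), (43, alpha), (43, alpha) ✓
Every AB value is associated with a single CD value, so AB → CD holds.

Yes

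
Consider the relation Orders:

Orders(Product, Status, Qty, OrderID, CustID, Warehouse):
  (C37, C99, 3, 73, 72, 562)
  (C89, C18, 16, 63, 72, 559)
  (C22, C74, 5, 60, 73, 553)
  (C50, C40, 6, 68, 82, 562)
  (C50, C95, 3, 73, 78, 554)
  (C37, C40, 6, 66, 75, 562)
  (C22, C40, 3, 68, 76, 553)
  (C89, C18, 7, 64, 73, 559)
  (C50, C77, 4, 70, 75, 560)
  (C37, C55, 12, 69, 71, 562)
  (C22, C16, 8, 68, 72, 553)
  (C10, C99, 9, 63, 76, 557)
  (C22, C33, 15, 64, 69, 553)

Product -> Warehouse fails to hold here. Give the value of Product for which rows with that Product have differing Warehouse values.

Product=C37: 3 rows → Warehouse = 562, 562, 562 ✓
Product=C89: 2 rows → Warehouse = 559, 559 ✓
Product=C22: 4 rows → Warehouse = 553, 553, 553, 553 ✓
Product=C50: 3 rows → Warehouse takes values {562, 554, 560} — violation
Product=C10: 1 row → Warehouse = 557 ✓
The only Product value with inconsistent Warehouse is Product=C50.

C50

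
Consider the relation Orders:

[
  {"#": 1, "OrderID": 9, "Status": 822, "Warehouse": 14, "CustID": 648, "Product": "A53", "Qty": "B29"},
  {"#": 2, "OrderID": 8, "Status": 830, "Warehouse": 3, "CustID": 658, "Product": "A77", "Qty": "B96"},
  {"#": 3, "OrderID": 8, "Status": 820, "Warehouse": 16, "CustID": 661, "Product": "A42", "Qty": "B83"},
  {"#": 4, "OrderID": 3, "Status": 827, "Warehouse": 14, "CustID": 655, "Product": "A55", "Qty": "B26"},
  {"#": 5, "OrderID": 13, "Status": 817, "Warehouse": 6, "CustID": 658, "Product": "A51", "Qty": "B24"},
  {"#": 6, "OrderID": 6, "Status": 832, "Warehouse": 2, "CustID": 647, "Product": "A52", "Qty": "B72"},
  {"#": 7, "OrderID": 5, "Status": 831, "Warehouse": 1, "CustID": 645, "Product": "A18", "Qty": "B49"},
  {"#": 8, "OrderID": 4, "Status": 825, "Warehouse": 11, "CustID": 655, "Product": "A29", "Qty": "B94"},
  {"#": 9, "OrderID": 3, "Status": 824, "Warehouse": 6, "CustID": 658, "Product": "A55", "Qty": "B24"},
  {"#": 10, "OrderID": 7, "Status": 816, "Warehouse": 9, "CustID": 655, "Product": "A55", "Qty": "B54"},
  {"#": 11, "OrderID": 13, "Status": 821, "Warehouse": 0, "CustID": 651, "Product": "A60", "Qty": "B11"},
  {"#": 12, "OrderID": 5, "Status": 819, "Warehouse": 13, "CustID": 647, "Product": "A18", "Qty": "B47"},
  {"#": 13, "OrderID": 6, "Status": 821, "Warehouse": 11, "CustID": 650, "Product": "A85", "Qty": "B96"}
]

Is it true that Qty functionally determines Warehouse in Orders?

Qty=B29: row 1 → Warehouse = 14 ✓
Qty=B96: rows 2, 13 → Warehouse takes values {3, 11} — violation
Qty=B83: row 3 → Warehouse = 16 ✓
Qty=B26: row 4 → Warehouse = 14 ✓
Qty=B24: rows 5, 9 → Warehouse = 6, 6 ✓
Qty=B72: row 6 → Warehouse = 2 ✓
Qty=B49: row 7 → Warehouse = 1 ✓
Qty=B94: row 8 → Warehouse = 11 ✓
Qty=B54: row 10 → Warehouse = 9 ✓
Qty=B11: row 11 → Warehouse = 0 ✓
Qty=B47: row 12 → Warehouse = 13 ✓
Two rows agree on Qty but differ on Warehouse, so Qty -> Warehouse does not hold.

No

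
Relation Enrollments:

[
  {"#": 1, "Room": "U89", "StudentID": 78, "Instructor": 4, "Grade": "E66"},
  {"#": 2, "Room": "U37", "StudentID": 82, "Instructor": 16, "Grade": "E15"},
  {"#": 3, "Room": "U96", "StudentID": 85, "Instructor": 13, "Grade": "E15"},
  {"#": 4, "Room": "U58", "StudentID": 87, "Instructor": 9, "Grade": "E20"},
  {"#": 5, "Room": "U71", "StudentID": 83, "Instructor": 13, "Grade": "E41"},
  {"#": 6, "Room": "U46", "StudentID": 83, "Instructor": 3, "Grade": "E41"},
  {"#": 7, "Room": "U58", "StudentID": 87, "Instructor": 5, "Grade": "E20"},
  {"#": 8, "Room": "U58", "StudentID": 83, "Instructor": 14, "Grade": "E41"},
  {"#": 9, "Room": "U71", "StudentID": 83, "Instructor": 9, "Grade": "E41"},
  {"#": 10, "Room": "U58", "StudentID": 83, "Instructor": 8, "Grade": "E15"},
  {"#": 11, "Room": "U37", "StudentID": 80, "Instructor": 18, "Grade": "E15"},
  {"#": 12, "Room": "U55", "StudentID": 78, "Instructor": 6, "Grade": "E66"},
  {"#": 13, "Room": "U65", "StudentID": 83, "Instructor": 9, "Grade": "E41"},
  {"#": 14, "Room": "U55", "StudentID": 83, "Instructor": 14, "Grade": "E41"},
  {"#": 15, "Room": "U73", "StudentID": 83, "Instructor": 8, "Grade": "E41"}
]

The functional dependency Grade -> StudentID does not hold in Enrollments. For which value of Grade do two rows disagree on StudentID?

E15

Grade=E66: rows 1, 12 → StudentID = 78, 78 ✓
Grade=E15: rows 2, 3, 10, 11 → StudentID takes values {82, 85, 83, 80} — violation
Grade=E20: rows 4, 7 → StudentID = 87, 87 ✓
Grade=E41: rows 5, 6, 8, 9, 13, 14, 15 → StudentID = 83, 83, 83, 83, 83, 83, 83 ✓
The only Grade value with inconsistent StudentID is Grade=E15.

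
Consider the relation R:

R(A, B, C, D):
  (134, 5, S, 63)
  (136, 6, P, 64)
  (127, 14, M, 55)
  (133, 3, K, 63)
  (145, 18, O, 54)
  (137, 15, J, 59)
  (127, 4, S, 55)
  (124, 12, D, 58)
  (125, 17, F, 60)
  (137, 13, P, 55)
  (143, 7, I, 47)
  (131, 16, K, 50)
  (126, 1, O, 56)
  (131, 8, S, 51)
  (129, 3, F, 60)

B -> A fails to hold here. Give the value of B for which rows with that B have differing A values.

3

B=5: 1 row → A = 134 ✓
B=6: 1 row → A = 136 ✓
B=14: 1 row → A = 127 ✓
B=3: 2 rows → A takes values {133, 129} — violation
B=18: 1 row → A = 145 ✓
B=15: 1 row → A = 137 ✓
B=4: 1 row → A = 127 ✓
B=12: 1 row → A = 124 ✓
B=17: 1 row → A = 125 ✓
B=13: 1 row → A = 137 ✓
B=7: 1 row → A = 143 ✓
B=16: 1 row → A = 131 ✓
B=1: 1 row → A = 126 ✓
B=8: 1 row → A = 131 ✓
The only B value with inconsistent A is B=3.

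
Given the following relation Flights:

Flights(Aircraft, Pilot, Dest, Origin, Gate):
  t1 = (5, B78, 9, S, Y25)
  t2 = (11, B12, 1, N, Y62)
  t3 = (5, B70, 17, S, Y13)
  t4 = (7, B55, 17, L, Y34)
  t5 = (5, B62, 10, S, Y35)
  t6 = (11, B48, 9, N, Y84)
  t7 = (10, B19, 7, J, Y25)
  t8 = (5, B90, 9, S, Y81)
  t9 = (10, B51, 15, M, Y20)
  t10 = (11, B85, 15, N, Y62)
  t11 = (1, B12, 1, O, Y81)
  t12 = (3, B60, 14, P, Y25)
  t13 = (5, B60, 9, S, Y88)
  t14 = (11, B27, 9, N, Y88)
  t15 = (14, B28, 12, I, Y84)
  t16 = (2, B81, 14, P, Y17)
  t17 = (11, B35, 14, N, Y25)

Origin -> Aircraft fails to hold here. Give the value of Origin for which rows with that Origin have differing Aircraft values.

P

Origin=S: rows 1, 3, 5, 8, 13 → Aircraft = 5, 5, 5, 5, 5 ✓
Origin=N: rows 2, 6, 10, 14, 17 → Aircraft = 11, 11, 11, 11, 11 ✓
Origin=L: row 4 → Aircraft = 7 ✓
Origin=J: row 7 → Aircraft = 10 ✓
Origin=M: row 9 → Aircraft = 10 ✓
Origin=O: row 11 → Aircraft = 1 ✓
Origin=P: rows 12, 16 → Aircraft takes values {3, 2} — violation
Origin=I: row 15 → Aircraft = 14 ✓
The only Origin value with inconsistent Aircraft is Origin=P.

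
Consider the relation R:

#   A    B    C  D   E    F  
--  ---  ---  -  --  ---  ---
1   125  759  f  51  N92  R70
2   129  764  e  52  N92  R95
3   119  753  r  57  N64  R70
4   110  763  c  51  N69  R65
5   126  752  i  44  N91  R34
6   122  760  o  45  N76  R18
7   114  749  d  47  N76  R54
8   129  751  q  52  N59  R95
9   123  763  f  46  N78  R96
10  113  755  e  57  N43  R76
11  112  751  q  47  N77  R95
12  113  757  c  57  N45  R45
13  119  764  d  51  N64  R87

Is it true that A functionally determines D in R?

No

A=125: row 1 → D = 51 ✓
A=129: rows 2, 8 → D = 52, 52 ✓
A=119: rows 3, 13 → D takes values {57, 51} — violation
A=110: row 4 → D = 51 ✓
A=126: row 5 → D = 44 ✓
A=122: row 6 → D = 45 ✓
A=114: row 7 → D = 47 ✓
A=123: row 9 → D = 46 ✓
A=113: rows 10, 12 → D = 57, 57 ✓
A=112: row 11 → D = 47 ✓
Two rows agree on A but differ on D, so A → D does not hold.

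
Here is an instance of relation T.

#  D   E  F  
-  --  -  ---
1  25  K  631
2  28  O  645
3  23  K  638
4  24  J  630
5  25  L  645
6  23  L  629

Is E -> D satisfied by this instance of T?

No

E=K: rows 1, 3 → D takes values {25, 23} — violation
E=O: row 2 → D = 28 ✓
E=J: row 4 → D = 24 ✓
E=L: rows 5, 6 → D takes values {25, 23} — violation
Two rows agree on E but differ on D, so E -> D does not hold.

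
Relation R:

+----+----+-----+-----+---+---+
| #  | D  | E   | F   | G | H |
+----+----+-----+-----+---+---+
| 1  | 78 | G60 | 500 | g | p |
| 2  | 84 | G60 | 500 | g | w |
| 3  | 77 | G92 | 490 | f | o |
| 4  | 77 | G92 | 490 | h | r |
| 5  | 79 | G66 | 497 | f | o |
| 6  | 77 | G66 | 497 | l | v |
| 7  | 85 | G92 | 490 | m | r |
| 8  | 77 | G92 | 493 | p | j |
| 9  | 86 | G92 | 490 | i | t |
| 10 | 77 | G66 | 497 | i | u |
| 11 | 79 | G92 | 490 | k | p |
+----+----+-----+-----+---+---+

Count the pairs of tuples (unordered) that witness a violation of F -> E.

0

F=500: all 2 rows agree on E — 0 pairs.
F=490: all 5 rows agree on E — 0 pairs.
F=497: all 3 rows agree on E — 0 pairs.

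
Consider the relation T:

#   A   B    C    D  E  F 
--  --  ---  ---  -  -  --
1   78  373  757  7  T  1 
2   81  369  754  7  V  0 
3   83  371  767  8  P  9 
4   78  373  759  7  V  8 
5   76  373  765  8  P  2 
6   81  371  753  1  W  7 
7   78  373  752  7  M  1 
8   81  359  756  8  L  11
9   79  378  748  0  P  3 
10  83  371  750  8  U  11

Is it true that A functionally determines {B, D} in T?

No

A=78: rows 1, 4, 7 → {B,D} = (373, 7), (373, 7), (373, 7) ✓
A=81: rows 2, 6, 8 → {B,D} takes values {(369, 7), (371, 1), (359, 8)} — violation
A=83: rows 3, 10 → {B,D} = (371, 8), (371, 8) ✓
A=76: row 5 → {B,D} = (373, 8) ✓
A=79: row 9 → {B,D} = (378, 0) ✓
Two rows agree on A but differ on {B, D}, so A → {B, D} does not hold.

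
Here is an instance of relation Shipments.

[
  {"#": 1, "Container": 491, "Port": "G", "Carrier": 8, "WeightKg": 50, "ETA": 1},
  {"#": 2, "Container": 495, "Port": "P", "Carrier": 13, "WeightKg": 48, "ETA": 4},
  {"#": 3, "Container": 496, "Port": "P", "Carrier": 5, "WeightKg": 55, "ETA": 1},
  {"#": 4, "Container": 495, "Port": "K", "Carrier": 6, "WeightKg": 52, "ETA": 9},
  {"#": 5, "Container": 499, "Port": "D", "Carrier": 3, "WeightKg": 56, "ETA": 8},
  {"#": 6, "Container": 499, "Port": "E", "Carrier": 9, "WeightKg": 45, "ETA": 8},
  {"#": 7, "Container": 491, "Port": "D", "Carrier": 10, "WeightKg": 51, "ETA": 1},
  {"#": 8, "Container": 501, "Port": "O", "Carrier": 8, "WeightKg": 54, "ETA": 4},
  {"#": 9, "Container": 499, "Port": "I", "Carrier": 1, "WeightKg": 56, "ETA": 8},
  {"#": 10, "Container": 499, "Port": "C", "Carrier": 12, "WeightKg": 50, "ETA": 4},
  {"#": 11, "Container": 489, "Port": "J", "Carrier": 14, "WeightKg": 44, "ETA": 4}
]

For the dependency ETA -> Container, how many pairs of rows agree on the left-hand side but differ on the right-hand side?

ETA=1: violating pairs (1,3), (3,7) — 2 pairs.
ETA=4: violating pairs (2,8), (2,10), (2,11), (8,10), (8,11), (10,11) — 6 pairs.
ETA=8: all 3 rows agree on Container — 0 pairs.

8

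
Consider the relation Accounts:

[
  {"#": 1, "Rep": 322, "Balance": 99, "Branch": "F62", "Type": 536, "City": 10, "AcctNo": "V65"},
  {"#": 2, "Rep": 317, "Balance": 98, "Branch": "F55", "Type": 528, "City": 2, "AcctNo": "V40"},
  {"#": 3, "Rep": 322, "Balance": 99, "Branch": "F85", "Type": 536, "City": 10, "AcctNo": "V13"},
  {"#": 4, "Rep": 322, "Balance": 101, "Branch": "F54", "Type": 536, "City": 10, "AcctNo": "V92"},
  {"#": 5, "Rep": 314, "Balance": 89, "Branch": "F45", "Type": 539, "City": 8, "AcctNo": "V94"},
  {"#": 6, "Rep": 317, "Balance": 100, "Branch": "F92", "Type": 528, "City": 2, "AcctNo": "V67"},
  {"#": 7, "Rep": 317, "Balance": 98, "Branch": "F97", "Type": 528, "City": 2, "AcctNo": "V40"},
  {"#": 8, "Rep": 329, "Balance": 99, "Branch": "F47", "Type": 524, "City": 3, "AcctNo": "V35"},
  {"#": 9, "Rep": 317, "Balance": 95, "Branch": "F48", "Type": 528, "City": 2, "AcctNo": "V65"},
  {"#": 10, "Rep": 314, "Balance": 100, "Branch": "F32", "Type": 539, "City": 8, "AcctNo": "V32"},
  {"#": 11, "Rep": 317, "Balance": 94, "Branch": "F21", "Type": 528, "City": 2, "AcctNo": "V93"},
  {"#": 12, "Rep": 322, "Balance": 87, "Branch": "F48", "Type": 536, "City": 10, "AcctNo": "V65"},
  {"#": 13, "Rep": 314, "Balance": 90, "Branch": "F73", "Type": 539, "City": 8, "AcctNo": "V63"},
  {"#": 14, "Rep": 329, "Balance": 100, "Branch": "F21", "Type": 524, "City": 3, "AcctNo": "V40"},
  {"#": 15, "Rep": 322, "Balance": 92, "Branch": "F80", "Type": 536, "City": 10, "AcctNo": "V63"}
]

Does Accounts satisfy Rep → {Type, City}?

Rep=322: rows 1, 3, 4, 12, 15 → {Type,City} = (536, 10), (536, 10), (536, 10), (536, 10), (536, 10) ✓
Rep=317: rows 2, 6, 7, 9, 11 → {Type,City} = (528, 2), (528, 2), (528, 2), (528, 2), (528, 2) ✓
Rep=314: rows 5, 10, 13 → {Type,City} = (539, 8), (539, 8), (539, 8) ✓
Rep=329: rows 8, 14 → {Type,City} = (524, 3), (524, 3) ✓
Every Rep value is associated with a single {Type, City} value, so Rep → {Type, City} holds.

Yes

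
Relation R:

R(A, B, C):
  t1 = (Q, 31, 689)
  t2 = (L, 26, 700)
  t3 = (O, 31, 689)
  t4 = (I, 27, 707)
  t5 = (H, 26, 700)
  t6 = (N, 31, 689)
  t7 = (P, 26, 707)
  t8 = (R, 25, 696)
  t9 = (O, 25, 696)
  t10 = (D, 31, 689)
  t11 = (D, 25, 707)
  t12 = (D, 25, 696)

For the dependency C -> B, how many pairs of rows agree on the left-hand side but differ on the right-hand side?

3

C=689: all 4 rows agree on B — 0 pairs.
C=700: all 2 rows agree on B — 0 pairs.
C=707: violating pairs (4,7), (4,11), (7,11) — 3 pairs.
C=696: all 3 rows agree on B — 0 pairs.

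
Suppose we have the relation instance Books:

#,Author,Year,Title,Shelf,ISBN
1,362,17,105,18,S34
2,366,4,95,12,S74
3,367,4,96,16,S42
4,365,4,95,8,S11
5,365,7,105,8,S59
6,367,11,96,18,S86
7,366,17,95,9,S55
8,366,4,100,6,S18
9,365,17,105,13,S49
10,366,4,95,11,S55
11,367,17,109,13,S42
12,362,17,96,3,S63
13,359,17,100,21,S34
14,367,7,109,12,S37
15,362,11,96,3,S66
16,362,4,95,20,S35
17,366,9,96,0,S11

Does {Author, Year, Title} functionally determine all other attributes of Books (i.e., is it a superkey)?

No

Rows 2 and 10 have the same {Author, Year, Title} value (Author=366, Year=4, Title=95) but are distinct tuples, so {Author, Year, Title} does not determine every attribute — not a superkey.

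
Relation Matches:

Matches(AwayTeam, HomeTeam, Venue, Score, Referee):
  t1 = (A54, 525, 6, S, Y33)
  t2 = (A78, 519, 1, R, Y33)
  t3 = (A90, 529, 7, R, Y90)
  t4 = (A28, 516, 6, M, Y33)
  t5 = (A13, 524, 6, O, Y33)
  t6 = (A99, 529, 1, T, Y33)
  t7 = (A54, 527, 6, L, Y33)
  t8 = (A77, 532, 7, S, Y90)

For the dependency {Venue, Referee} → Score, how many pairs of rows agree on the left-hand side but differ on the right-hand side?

(Venue=6, Referee=Y33): violating pairs (1,4), (1,5), (1,7), (4,5), (4,7), (5,7) — 6 pairs.
(Venue=1, Referee=Y33): violating pairs (2,6) — 1 pair.
(Venue=7, Referee=Y90): violating pairs (3,8) — 1 pair.

8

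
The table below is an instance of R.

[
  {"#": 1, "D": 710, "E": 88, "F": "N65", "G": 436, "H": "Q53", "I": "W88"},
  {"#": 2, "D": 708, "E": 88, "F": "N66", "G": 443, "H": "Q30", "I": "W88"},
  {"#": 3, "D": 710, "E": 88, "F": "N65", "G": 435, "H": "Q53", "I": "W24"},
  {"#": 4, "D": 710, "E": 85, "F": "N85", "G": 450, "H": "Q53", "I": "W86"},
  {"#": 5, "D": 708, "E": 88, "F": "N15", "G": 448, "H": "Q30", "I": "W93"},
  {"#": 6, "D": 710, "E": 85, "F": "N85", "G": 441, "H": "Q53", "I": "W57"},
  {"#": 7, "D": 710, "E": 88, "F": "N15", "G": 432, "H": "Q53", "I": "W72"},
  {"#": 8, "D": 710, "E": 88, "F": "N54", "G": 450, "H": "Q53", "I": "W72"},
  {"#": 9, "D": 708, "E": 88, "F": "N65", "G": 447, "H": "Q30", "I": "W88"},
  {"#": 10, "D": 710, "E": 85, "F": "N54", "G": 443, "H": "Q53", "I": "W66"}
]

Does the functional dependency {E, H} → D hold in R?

Yes

(E=88, H=Q53): rows 1, 3, 7, 8 → D = 710, 710, 710, 710 ✓
(E=88, H=Q30): rows 2, 5, 9 → D = 708, 708, 708 ✓
(E=85, H=Q53): rows 4, 6, 10 → D = 710, 710, 710 ✓
Every {E, H} value is associated with a single D value, so {E, H} → D holds.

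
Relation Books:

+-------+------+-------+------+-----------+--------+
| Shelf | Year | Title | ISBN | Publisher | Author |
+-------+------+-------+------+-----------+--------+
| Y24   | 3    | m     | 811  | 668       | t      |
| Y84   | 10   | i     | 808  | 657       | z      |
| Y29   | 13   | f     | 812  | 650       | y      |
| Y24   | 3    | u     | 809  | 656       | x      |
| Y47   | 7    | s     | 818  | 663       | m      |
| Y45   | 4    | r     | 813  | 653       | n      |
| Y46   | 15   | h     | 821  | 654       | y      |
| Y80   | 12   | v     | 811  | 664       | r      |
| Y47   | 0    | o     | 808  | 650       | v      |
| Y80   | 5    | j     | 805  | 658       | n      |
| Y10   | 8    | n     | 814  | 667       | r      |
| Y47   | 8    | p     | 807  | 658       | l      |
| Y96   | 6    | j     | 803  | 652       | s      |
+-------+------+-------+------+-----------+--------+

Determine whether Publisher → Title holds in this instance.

No

Publisher=668: 1 row → Title = m ✓
Publisher=657: 1 row → Title = i ✓
Publisher=650: 2 rows → Title takes values {f, o} — violation
Publisher=656: 1 row → Title = u ✓
Publisher=663: 1 row → Title = s ✓
Publisher=653: 1 row → Title = r ✓
Publisher=654: 1 row → Title = h ✓
Publisher=664: 1 row → Title = v ✓
Publisher=658: 2 rows → Title takes values {j, p} — violation
Publisher=667: 1 row → Title = n ✓
Publisher=652: 1 row → Title = j ✓
Two rows agree on Publisher but differ on Title, so Publisher → Title does not hold.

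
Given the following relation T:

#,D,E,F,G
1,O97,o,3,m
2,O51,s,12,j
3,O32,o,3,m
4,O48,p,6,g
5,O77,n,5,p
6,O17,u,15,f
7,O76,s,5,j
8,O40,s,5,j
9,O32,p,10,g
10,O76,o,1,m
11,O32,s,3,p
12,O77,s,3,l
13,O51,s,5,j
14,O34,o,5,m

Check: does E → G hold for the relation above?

No

E=o: rows 1, 3, 10, 14 → G = m, m, m, m ✓
E=s: rows 2, 7, 8, 11, 12, 13 → G takes values {j, p, l} — violation
E=p: rows 4, 9 → G = g, g ✓
E=n: row 5 → G = p ✓
E=u: row 6 → G = f ✓
Two rows agree on E but differ on G, so E → G does not hold.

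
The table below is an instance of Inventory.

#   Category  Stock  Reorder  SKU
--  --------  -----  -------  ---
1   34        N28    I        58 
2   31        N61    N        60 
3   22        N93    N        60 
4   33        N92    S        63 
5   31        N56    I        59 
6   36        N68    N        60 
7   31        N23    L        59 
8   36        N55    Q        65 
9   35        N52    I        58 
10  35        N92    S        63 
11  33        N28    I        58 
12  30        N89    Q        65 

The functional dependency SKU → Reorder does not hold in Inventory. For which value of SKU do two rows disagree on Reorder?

SKU=58: rows 1, 9, 11 → Reorder = I, I, I ✓
SKU=60: rows 2, 3, 6 → Reorder = N, N, N ✓
SKU=63: rows 4, 10 → Reorder = S, S ✓
SKU=59: rows 5, 7 → Reorder takes values {I, L} — violation
SKU=65: rows 8, 12 → Reorder = Q, Q ✓
The only SKU value with inconsistent Reorder is SKU=59.

59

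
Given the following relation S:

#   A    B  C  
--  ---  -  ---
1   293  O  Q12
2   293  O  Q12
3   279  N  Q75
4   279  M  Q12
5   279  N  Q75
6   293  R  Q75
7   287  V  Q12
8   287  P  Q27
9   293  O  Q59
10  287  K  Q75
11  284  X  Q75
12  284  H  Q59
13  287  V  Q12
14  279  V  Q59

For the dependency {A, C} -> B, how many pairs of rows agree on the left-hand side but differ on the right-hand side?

(A=293, C=Q12): all 2 rows agree on B — 0 pairs.
(A=279, C=Q75): all 2 rows agree on B — 0 pairs.
(A=287, C=Q12): all 2 rows agree on B — 0 pairs.

0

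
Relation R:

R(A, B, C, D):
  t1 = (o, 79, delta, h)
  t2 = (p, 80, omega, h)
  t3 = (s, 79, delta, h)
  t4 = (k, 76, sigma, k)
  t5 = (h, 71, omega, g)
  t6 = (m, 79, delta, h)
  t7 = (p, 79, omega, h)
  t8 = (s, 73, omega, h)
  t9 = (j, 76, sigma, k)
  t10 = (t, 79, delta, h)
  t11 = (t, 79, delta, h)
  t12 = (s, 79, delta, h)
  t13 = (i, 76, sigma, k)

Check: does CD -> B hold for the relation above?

(C=delta, D=h): rows 1, 3, 6, 10, 11, 12 → B = 79, 79, 79, 79, 79, 79 ✓
(C=omega, D=h): rows 2, 7, 8 → B takes values {80, 79, 73} — violation
(C=sigma, D=k): rows 4, 9, 13 → B = 76, 76, 76 ✓
(C=omega, D=g): row 5 → B = 71 ✓
Two rows agree on CD but differ on B, so CD -> B does not hold.

No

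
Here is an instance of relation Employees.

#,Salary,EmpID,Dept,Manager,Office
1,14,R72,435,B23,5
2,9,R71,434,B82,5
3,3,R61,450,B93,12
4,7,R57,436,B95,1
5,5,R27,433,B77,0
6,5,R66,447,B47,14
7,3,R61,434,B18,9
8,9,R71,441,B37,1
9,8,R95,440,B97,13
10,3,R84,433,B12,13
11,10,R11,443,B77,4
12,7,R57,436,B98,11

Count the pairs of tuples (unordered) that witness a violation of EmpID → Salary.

EmpID=R71: all 2 rows agree on Salary — 0 pairs.
EmpID=R61: all 2 rows agree on Salary — 0 pairs.
EmpID=R57: all 2 rows agree on Salary — 0 pairs.

0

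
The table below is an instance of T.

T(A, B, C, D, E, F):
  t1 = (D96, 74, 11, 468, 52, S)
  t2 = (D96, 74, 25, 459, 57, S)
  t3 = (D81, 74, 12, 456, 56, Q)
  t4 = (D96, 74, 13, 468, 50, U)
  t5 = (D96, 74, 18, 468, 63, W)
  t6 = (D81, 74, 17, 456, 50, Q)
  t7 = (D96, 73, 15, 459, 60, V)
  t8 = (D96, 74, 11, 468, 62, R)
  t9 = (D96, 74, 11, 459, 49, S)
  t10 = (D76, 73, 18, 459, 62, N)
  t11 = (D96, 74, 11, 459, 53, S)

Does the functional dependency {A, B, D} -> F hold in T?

(A=D96, B=74, D=468): rows 1, 4, 5, 8 → F takes values {S, U, W, R} — violation
(A=D96, B=74, D=459): rows 2, 9, 11 → F = S, S, S ✓
(A=D81, B=74, D=456): rows 3, 6 → F = Q, Q ✓
(A=D96, B=73, D=459): row 7 → F = V ✓
(A=D76, B=73, D=459): row 10 → F = N ✓
Two rows agree on {A, B, D} but differ on F, so {A, B, D} -> F does not hold.

No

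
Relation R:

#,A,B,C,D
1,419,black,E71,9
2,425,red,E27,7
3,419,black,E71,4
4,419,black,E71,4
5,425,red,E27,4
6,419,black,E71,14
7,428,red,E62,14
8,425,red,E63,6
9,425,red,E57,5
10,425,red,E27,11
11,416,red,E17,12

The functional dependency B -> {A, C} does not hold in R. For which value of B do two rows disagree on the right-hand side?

red

B=black: rows 1, 3, 4, 6 → {A,C} = (419, E71), (419, E71), (419, E71), (419, E71) ✓
B=red: rows 2, 5, 7, 8, 9, 10, 11 → {A,C} takes values {(425, E27), (428, E62), (425, E63), (425, E57), (416, E17)} — violation
The only B value with inconsistent RHS is B=red.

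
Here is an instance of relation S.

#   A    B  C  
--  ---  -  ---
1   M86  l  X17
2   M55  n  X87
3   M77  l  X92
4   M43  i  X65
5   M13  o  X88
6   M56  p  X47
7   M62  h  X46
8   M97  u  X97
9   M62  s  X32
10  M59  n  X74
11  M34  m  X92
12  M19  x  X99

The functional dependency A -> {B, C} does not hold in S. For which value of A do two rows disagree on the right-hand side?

M62

A=M86: row 1 → {B,C} = (l, X17) ✓
A=M55: row 2 → {B,C} = (n, X87) ✓
A=M77: row 3 → {B,C} = (l, X92) ✓
A=M43: row 4 → {B,C} = (i, X65) ✓
A=M13: row 5 → {B,C} = (o, X88) ✓
A=M56: row 6 → {B,C} = (p, X47) ✓
A=M62: rows 7, 9 → {B,C} takes values {(h, X46), (s, X32)} — violation
A=M97: row 8 → {B,C} = (u, X97) ✓
A=M59: row 10 → {B,C} = (n, X74) ✓
A=M34: row 11 → {B,C} = (m, X92) ✓
A=M19: row 12 → {B,C} = (x, X99) ✓
The only A value with inconsistent RHS is A=M62.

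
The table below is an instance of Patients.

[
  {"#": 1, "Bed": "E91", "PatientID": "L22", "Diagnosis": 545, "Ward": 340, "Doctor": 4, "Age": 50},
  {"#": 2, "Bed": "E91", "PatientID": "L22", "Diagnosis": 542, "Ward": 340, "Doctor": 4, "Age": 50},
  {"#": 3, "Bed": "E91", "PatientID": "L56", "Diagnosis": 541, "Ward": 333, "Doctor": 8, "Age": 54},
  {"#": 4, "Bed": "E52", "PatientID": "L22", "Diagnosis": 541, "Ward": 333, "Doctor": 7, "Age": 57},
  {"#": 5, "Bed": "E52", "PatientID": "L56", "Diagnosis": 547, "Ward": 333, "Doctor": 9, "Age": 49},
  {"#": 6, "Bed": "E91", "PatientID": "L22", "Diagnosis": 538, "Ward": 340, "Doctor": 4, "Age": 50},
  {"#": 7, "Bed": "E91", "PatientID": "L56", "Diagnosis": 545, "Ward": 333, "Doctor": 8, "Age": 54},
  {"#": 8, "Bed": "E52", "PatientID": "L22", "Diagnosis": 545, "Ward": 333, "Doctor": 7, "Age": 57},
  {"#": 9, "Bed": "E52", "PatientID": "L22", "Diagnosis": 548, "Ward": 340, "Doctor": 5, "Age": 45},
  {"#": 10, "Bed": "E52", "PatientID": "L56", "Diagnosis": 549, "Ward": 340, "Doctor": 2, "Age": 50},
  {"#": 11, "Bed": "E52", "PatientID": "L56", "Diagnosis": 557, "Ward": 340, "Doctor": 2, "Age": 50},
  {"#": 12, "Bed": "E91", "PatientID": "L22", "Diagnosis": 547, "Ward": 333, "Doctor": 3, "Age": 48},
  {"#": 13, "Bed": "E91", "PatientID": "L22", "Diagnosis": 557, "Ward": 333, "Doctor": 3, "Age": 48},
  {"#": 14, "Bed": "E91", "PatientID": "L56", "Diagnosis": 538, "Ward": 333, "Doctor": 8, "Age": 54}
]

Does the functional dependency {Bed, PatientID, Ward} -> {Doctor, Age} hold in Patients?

Yes

(Bed=E91, PatientID=L22, Ward=340): rows 1, 2, 6 → {Doctor,Age} = (4, 50), (4, 50), (4, 50) ✓
(Bed=E91, PatientID=L56, Ward=333): rows 3, 7, 14 → {Doctor,Age} = (8, 54), (8, 54), (8, 54) ✓
(Bed=E52, PatientID=L22, Ward=333): rows 4, 8 → {Doctor,Age} = (7, 57), (7, 57) ✓
(Bed=E52, PatientID=L56, Ward=333): row 5 → {Doctor,Age} = (9, 49) ✓
(Bed=E52, PatientID=L22, Ward=340): row 9 → {Doctor,Age} = (5, 45) ✓
(Bed=E52, PatientID=L56, Ward=340): rows 10, 11 → {Doctor,Age} = (2, 50), (2, 50) ✓
(Bed=E91, PatientID=L22, Ward=333): rows 12, 13 → {Doctor,Age} = (3, 48), (3, 48) ✓
Every {Bed, PatientID, Ward} value is associated with a single {Doctor, Age} value, so {Bed, PatientID, Ward} -> {Doctor, Age} holds.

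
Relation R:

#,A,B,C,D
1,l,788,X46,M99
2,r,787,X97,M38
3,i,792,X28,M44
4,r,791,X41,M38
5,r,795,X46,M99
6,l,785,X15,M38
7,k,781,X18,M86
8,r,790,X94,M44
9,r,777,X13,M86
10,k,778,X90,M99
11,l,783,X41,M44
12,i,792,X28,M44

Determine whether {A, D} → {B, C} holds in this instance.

No

(A=l, D=M99): row 1 → {B,C} = (788, X46) ✓
(A=r, D=M38): rows 2, 4 → {B,C} takes values {(787, X97), (791, X41)} — violation
(A=i, D=M44): rows 3, 12 → {B,C} = (792, X28), (792, X28) ✓
(A=r, D=M99): row 5 → {B,C} = (795, X46) ✓
(A=l, D=M38): row 6 → {B,C} = (785, X15) ✓
(A=k, D=M86): row 7 → {B,C} = (781, X18) ✓
(A=r, D=M44): row 8 → {B,C} = (790, X94) ✓
(A=r, D=M86): row 9 → {B,C} = (777, X13) ✓
(A=k, D=M99): row 10 → {B,C} = (778, X90) ✓
(A=l, D=M44): row 11 → {B,C} = (783, X41) ✓
Two rows agree on {A, D} but differ on {B, C}, so {A, D} → {B, C} does not hold.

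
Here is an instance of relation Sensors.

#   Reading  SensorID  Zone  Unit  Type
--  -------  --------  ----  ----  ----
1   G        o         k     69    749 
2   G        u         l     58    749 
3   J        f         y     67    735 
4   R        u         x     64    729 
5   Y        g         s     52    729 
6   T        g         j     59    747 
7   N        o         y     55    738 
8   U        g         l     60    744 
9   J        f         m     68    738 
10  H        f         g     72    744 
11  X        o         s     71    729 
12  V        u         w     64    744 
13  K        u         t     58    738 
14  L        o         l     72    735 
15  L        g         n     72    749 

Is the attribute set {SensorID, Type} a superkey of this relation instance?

Yes

All 15 rows have distinct {SensorID, Type} values, so {SensorID, Type} → (all attributes) holds and {SensorID, Type} is a superkey.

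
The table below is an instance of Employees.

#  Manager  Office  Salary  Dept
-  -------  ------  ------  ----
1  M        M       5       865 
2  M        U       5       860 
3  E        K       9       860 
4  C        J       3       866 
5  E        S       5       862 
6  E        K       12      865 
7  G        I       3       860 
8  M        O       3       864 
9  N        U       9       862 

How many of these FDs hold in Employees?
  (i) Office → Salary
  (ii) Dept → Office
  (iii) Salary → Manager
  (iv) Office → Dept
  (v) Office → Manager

(i) Office → Salary: Office=U: rows 2, 9 → Salary takes values {5, 9} — violation; Office=K: rows 3, 6 → Salary takes values {9, 12} — violation — fails.
(ii) Dept → Office: Dept=865: rows 1, 6 → Office takes values {M, K} — violation; Dept=860: rows 2, 3, 7 → Office takes values {U, K, I} — violation; Dept=862: rows 5, 9 → Office takes values {S, U} — violation — fails.
(iii) Salary → Manager: Salary=5: rows 1, 2, 5 → Manager takes values {M, E} — violation; Salary=9: rows 3, 9 → Manager takes values {E, N} — violation; Salary=3: rows 4, 7, 8 → Manager takes values {C, G, M} — violation — fails.
(iv) Office → Dept: Office=U: rows 2, 9 → Dept takes values {860, 862} — violation; Office=K: rows 3, 6 → Dept takes values {860, 865} — violation — fails.
(v) Office → Manager: Office=U: rows 2, 9 → Manager takes values {M, N} — violation — fails.
None of the 5 dependencies hold.

0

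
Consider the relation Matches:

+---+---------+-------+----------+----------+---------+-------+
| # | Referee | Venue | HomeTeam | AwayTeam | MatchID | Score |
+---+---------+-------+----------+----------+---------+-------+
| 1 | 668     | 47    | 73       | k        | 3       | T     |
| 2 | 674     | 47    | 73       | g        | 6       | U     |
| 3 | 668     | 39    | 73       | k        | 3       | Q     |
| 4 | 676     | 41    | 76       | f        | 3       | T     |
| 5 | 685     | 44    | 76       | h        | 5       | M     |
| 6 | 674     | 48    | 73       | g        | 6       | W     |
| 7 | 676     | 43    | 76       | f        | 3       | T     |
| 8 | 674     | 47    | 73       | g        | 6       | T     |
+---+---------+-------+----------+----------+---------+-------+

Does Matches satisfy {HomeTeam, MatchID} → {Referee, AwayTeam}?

Yes

(HomeTeam=73, MatchID=3): rows 1, 3 → {Referee,AwayTeam} = (668, k), (668, k) ✓
(HomeTeam=73, MatchID=6): rows 2, 6, 8 → {Referee,AwayTeam} = (674, g), (674, g), (674, g) ✓
(HomeTeam=76, MatchID=3): rows 4, 7 → {Referee,AwayTeam} = (676, f), (676, f) ✓
(HomeTeam=76, MatchID=5): row 5 → {Referee,AwayTeam} = (685, h) ✓
Every {HomeTeam, MatchID} value is associated with a single {Referee, AwayTeam} value, so {HomeTeam, MatchID} → {Referee, AwayTeam} holds.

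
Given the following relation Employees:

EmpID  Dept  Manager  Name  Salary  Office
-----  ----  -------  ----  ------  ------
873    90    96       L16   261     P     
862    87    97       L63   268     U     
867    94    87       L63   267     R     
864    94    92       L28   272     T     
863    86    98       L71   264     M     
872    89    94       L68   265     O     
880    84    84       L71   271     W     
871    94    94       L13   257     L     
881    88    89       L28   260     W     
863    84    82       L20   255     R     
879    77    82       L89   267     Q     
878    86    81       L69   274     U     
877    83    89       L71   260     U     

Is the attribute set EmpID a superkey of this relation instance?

No

Two distinct rows share EmpID=863, so EmpID does not determine every attribute — not a superkey.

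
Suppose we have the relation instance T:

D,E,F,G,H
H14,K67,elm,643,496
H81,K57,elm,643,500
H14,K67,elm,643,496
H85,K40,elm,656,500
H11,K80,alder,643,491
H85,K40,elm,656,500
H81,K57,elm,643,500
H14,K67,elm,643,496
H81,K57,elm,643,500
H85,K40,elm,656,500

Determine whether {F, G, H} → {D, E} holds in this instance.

Yes

(F=elm, G=643, H=496): 3 rows → {D,E} = (H14, K67), (H14, K67), (H14, K67) ✓
(F=elm, G=643, H=500): 3 rows → {D,E} = (H81, K57), (H81, K57), (H81, K57) ✓
(F=elm, G=656, H=500): 3 rows → {D,E} = (H85, K40), (H85, K40), (H85, K40) ✓
(F=alder, G=643, H=491): 1 row → {D,E} = (H11, K80) ✓
Every {F, G, H} value is associated with a single {D, E} value, so {F, G, H} → {D, E} holds.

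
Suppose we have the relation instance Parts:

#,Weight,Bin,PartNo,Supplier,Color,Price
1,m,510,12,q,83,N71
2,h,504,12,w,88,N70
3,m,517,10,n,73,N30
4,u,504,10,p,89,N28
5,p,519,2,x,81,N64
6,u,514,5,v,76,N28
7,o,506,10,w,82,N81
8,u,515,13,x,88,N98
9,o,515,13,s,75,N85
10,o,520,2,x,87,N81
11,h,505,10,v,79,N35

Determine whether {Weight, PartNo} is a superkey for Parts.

Yes

All 11 rows have distinct {Weight, PartNo} values, so {Weight, PartNo} → (all attributes) holds and {Weight, PartNo} is a superkey.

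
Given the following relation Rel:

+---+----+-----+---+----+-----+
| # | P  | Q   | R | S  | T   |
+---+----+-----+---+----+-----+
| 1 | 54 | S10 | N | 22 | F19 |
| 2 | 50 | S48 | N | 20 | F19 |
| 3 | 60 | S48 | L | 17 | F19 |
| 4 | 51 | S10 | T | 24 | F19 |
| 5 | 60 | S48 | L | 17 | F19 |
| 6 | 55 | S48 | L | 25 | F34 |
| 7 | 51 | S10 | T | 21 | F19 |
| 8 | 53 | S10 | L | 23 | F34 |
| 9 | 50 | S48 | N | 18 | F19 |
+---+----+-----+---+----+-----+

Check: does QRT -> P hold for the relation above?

Yes

(Q=S10, R=N, T=F19): row 1 → P = 54 ✓
(Q=S48, R=N, T=F19): rows 2, 9 → P = 50, 50 ✓
(Q=S48, R=L, T=F19): rows 3, 5 → P = 60, 60 ✓
(Q=S10, R=T, T=F19): rows 4, 7 → P = 51, 51 ✓
(Q=S48, R=L, T=F34): row 6 → P = 55 ✓
(Q=S10, R=L, T=F34): row 8 → P = 53 ✓
Every QRT value is associated with a single P value, so QRT -> P holds.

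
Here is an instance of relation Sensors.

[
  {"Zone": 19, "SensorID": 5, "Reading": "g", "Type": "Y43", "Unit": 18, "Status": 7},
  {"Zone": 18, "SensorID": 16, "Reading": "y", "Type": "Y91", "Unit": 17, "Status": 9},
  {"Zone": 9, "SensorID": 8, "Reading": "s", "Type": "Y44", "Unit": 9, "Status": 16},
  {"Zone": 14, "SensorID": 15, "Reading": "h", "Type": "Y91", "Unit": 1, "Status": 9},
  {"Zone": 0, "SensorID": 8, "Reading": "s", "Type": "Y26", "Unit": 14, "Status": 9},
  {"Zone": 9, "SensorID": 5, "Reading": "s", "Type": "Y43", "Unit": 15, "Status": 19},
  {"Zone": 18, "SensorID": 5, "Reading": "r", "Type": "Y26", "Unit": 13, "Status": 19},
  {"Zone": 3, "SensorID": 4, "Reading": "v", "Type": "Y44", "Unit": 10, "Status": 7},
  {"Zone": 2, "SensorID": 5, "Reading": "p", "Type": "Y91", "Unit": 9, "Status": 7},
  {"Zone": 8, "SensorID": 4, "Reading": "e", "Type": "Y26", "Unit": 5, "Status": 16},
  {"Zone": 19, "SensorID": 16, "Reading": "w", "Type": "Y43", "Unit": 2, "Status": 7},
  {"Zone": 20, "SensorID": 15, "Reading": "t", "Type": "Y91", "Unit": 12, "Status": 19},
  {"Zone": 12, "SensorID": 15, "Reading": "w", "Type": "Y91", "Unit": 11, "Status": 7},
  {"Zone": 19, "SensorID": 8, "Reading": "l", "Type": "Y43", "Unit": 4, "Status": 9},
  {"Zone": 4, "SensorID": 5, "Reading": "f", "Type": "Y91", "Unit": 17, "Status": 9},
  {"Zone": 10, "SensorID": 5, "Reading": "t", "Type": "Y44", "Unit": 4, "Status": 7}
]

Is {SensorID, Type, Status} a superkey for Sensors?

Yes

All 16 rows have distinct {SensorID, Type, Status} values, so {SensorID, Type, Status} → (all attributes) holds and {SensorID, Type, Status} is a superkey.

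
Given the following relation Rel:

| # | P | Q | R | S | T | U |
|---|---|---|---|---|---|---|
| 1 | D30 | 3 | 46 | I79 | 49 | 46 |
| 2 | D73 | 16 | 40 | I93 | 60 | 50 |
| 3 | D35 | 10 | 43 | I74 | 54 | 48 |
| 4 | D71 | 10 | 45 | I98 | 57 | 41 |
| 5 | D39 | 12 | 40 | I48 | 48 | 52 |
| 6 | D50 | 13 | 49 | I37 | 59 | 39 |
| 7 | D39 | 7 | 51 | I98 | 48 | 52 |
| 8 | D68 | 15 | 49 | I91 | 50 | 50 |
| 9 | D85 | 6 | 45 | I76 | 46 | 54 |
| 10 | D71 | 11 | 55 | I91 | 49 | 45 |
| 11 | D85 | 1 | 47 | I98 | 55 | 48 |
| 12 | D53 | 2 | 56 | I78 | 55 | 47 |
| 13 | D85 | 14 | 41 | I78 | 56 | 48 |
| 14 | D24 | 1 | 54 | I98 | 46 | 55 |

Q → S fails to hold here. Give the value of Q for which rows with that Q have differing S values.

Q=3: row 1 → S = I79 ✓
Q=16: row 2 → S = I93 ✓
Q=10: rows 3, 4 → S takes values {I74, I98} — violation
Q=12: row 5 → S = I48 ✓
Q=13: row 6 → S = I37 ✓
Q=7: row 7 → S = I98 ✓
Q=15: row 8 → S = I91 ✓
Q=6: row 9 → S = I76 ✓
Q=11: row 10 → S = I91 ✓
Q=1: rows 11, 14 → S = I98, I98 ✓
Q=2: row 12 → S = I78 ✓
Q=14: row 13 → S = I78 ✓
The only Q value with inconsistent S is Q=10.

10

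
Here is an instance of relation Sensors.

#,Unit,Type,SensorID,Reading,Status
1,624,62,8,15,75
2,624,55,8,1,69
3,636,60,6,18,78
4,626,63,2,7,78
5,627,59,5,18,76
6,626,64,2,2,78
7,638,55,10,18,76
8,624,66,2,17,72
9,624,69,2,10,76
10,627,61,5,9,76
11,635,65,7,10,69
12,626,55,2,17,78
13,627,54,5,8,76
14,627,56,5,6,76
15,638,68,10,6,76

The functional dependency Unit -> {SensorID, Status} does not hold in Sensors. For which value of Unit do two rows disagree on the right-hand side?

624

Unit=624: rows 1, 2, 8, 9 → {SensorID,Status} takes values {(8, 75), (8, 69), (2, 72), (2, 76)} — violation
Unit=636: row 3 → {SensorID,Status} = (6, 78) ✓
Unit=626: rows 4, 6, 12 → {SensorID,Status} = (2, 78), (2, 78), (2, 78) ✓
Unit=627: rows 5, 10, 13, 14 → {SensorID,Status} = (5, 76), (5, 76), (5, 76), (5, 76) ✓
Unit=638: rows 7, 15 → {SensorID,Status} = (10, 76), (10, 76) ✓
Unit=635: row 11 → {SensorID,Status} = (7, 69) ✓
The only Unit value with inconsistent RHS is Unit=624.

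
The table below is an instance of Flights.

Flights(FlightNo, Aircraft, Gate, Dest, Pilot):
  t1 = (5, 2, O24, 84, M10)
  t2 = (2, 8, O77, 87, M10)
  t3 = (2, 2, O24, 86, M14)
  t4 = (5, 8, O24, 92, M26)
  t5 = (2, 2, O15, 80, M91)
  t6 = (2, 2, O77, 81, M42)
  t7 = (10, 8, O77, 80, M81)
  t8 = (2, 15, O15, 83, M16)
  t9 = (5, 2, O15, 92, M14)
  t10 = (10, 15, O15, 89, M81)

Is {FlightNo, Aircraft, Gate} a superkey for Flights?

Yes

All 10 rows have distinct {FlightNo, Aircraft, Gate} values, so {FlightNo, Aircraft, Gate} → (all attributes) holds and {FlightNo, Aircraft, Gate} is a superkey.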